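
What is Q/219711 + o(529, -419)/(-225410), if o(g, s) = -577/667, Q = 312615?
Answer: 15667104574099/11011070897390 ≈ 1.4228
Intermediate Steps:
o(g, s) = -577/667 (o(g, s) = -577*1/667 = -577/667)
Q/219711 + o(529, -419)/(-225410) = 312615/219711 - 577/667/(-225410) = 312615*(1/219711) - 577/667*(-1/225410) = 104205/73237 + 577/150348470 = 15667104574099/11011070897390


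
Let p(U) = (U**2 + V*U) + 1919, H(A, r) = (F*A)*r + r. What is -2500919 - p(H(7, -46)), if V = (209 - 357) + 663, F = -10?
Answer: -14211724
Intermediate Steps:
H(A, r) = r - 10*A*r (H(A, r) = (-10*A)*r + r = -10*A*r + r = r - 10*A*r)
V = 515 (V = -148 + 663 = 515)
p(U) = 1919 + U**2 + 515*U (p(U) = (U**2 + 515*U) + 1919 = 1919 + U**2 + 515*U)
-2500919 - p(H(7, -46)) = -2500919 - (1919 + (-46*(1 - 10*7))**2 + 515*(-46*(1 - 10*7))) = -2500919 - (1919 + (-46*(1 - 70))**2 + 515*(-46*(1 - 70))) = -2500919 - (1919 + (-46*(-69))**2 + 515*(-46*(-69))) = -2500919 - (1919 + 3174**2 + 515*3174) = -2500919 - (1919 + 10074276 + 1634610) = -2500919 - 1*11710805 = -2500919 - 11710805 = -14211724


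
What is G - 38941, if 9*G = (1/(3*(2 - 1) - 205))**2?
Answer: -14300537075/367236 ≈ -38941.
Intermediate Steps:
G = 1/367236 (G = (1/(3*(2 - 1) - 205))**2/9 = (1/(3*1 - 205))**2/9 = (1/(3 - 205))**2/9 = (1/(-202))**2/9 = (-1/202)**2/9 = (1/9)*(1/40804) = 1/367236 ≈ 2.7230e-6)
G - 38941 = 1/367236 - 38941 = -14300537075/367236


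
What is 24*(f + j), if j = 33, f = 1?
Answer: 816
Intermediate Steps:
24*(f + j) = 24*(1 + 33) = 24*34 = 816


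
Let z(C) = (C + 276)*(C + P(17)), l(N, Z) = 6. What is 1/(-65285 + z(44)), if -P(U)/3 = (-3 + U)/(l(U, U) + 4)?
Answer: -1/52549 ≈ -1.9030e-5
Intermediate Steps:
P(U) = 9/10 - 3*U/10 (P(U) = -3*(-3 + U)/(6 + 4) = -3*(-3 + U)/10 = -3*(-3/10 + U/10) = 9/10 - 3*U/10)
z(C) = (276 + C)*(-21/5 + C) (z(C) = (C + 276)*(C + (9/10 - 3/10*17)) = (276 + C)*(C + (9/10 - 51/10)) = (276 + C)*(C - 21/5) = (276 + C)*(-21/5 + C))
1/(-65285 + z(44)) = 1/(-65285 + (-5796/5 + 44² + (1359/5)*44)) = 1/(-65285 + (-5796/5 + 1936 + 59796/5)) = 1/(-65285 + 12736) = 1/(-52549) = -1/52549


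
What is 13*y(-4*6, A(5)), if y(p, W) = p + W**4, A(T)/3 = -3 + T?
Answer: 16536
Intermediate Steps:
A(T) = -9 + 3*T (A(T) = 3*(-3 + T) = -9 + 3*T)
13*y(-4*6, A(5)) = 13*(-4*6 + (-9 + 3*5)**4) = 13*(-24 + (-9 + 15)**4) = 13*(-24 + 6**4) = 13*(-24 + 1296) = 13*1272 = 16536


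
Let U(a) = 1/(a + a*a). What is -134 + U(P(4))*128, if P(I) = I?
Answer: -638/5 ≈ -127.60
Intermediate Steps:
U(a) = 1/(a + a²)
-134 + U(P(4))*128 = -134 + (1/(4*(1 + 4)))*128 = -134 + ((¼)/5)*128 = -134 + ((¼)*(⅕))*128 = -134 + (1/20)*128 = -134 + 32/5 = -638/5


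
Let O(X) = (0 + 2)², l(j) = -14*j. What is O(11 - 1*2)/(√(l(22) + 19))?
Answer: -4*I/17 ≈ -0.23529*I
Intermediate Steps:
O(X) = 4 (O(X) = 2² = 4)
O(11 - 1*2)/(√(l(22) + 19)) = 4/(√(-14*22 + 19)) = 4/(√(-308 + 19)) = 4/(√(-289)) = 4/((17*I)) = 4*(-I/17) = -4*I/17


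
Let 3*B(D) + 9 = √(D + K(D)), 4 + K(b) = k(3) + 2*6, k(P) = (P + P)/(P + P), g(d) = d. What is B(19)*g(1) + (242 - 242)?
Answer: -3 + 2*√7/3 ≈ -1.2362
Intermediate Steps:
k(P) = 1 (k(P) = (2*P)/((2*P)) = (2*P)*(1/(2*P)) = 1)
K(b) = 9 (K(b) = -4 + (1 + 2*6) = -4 + (1 + 12) = -4 + 13 = 9)
B(D) = -3 + √(9 + D)/3 (B(D) = -3 + √(D + 9)/3 = -3 + √(9 + D)/3)
B(19)*g(1) + (242 - 242) = (-3 + √(9 + 19)/3)*1 + (242 - 242) = (-3 + √28/3)*1 + 0 = (-3 + (2*√7)/3)*1 + 0 = (-3 + 2*√7/3)*1 + 0 = (-3 + 2*√7/3) + 0 = -3 + 2*√7/3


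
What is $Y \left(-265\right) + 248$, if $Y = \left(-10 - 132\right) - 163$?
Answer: $81073$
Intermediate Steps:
$Y = -305$ ($Y = -142 - 163 = -305$)
$Y \left(-265\right) + 248 = \left(-305\right) \left(-265\right) + 248 = 80825 + 248 = 81073$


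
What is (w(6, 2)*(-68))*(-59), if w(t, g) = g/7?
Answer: 8024/7 ≈ 1146.3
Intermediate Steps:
w(t, g) = g/7 (w(t, g) = g*(⅐) = g/7)
(w(6, 2)*(-68))*(-59) = (((⅐)*2)*(-68))*(-59) = ((2/7)*(-68))*(-59) = -136/7*(-59) = 8024/7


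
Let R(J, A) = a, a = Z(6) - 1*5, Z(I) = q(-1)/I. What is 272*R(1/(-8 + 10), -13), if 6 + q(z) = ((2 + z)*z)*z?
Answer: -4760/3 ≈ -1586.7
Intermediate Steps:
q(z) = -6 + z²*(2 + z) (q(z) = -6 + ((2 + z)*z)*z = -6 + (z*(2 + z))*z = -6 + z²*(2 + z))
Z(I) = -5/I (Z(I) = (-6 + (-1)³ + 2*(-1)²)/I = (-6 - 1 + 2*1)/I = (-6 - 1 + 2)/I = -5/I)
a = -35/6 (a = -5/6 - 1*5 = -5*⅙ - 5 = -⅚ - 5 = -35/6 ≈ -5.8333)
R(J, A) = -35/6
272*R(1/(-8 + 10), -13) = 272*(-35/6) = -4760/3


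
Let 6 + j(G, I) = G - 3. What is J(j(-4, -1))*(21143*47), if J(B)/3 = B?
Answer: -38755119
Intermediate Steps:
j(G, I) = -9 + G (j(G, I) = -6 + (G - 3) = -6 + (-3 + G) = -9 + G)
J(B) = 3*B
J(j(-4, -1))*(21143*47) = (3*(-9 - 4))*(21143*47) = (3*(-13))*993721 = -39*993721 = -38755119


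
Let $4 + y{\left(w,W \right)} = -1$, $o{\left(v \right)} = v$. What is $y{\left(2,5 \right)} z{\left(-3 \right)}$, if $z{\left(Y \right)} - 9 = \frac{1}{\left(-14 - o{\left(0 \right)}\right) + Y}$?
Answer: $- \frac{760}{17} \approx -44.706$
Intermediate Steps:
$z{\left(Y \right)} = 9 + \frac{1}{-14 + Y}$ ($z{\left(Y \right)} = 9 + \frac{1}{\left(-14 - 0\right) + Y} = 9 + \frac{1}{\left(-14 + 0\right) + Y} = 9 + \frac{1}{-14 + Y}$)
$y{\left(w,W \right)} = -5$ ($y{\left(w,W \right)} = -4 - 1 = -5$)
$y{\left(2,5 \right)} z{\left(-3 \right)} = - 5 \frac{125 - -27}{14 - -3} = - 5 \frac{125 + 27}{14 + 3} = - 5 \cdot \frac{1}{17} \cdot 152 = \left(-5\right) \frac{152}{17} = - \frac{760}{17}$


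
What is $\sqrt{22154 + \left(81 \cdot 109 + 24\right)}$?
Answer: $\sqrt{31007} \approx 176.09$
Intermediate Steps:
$\sqrt{22154 + \left(81 \cdot 109 + 24\right)} = \sqrt{22154 + \left(8829 + 24\right)} = \sqrt{22154 + 8853} = \sqrt{31007}$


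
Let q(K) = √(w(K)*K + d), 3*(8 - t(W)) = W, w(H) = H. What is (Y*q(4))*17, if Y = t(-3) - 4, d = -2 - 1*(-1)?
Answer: 85*√15 ≈ 329.20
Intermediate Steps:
d = -1 (d = -2 + 1 = -1)
t(W) = 8 - W/3
Y = 5 (Y = (8 - ⅓*(-3)) - 4 = (8 + 1) - 4 = 9 - 4 = 5)
q(K) = √(-1 + K²) (q(K) = √(K*K - 1) = √(K² - 1) = √(-1 + K²))
(Y*q(4))*17 = (5*√(-1 + 4²))*17 = (5*√(-1 + 16))*17 = (5*√15)*17 = 85*√15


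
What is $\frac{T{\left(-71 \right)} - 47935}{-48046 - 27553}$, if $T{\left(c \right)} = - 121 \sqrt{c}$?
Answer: $\frac{47935}{75599} + \frac{121 i \sqrt{71}}{75599} \approx 0.63407 + 0.013486 i$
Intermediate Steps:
$\frac{T{\left(-71 \right)} - 47935}{-48046 - 27553} = \frac{- 121 \sqrt{-71} - 47935}{-48046 - 27553} = \frac{- 121 i \sqrt{71} - 47935}{-75599} = \left(- 121 i \sqrt{71} - 47935\right) \left(- \frac{1}{75599}\right) = \left(-47935 - 121 i \sqrt{71}\right) \left(- \frac{1}{75599}\right) = \frac{47935}{75599} + \frac{121 i \sqrt{71}}{75599}$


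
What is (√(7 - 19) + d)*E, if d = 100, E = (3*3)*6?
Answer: 5400 + 108*I*√3 ≈ 5400.0 + 187.06*I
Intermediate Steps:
E = 54 (E = 9*6 = 54)
(√(7 - 19) + d)*E = (√(7 - 19) + 100)*54 = (√(-12) + 100)*54 = (2*I*√3 + 100)*54 = (100 + 2*I*√3)*54 = 5400 + 108*I*√3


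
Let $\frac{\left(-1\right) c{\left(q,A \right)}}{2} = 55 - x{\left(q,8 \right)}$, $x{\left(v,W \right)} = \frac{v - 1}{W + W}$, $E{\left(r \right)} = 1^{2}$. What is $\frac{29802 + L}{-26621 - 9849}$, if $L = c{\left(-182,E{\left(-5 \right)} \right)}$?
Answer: $- \frac{237353}{291760} \approx -0.81352$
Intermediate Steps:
$E{\left(r \right)} = 1$
$x{\left(v,W \right)} = \frac{-1 + v}{2 W}$
$c{\left(q,A \right)} = - \frac{881}{8} + \frac{q}{8}$ ($c{\left(q,A \right)} = - 2 \left(55 - \frac{-1 + q}{2 \cdot 8}\right) = - 2 \left(55 - \frac{1}{2} \cdot \frac{1}{8} \left(-1 + q\right)\right) = - 2 \left(55 - \left(- \frac{1}{16} + \frac{q}{16}\right)\right) = - 2 \left(\frac{881}{16} - \frac{q}{16}\right) = - \frac{881}{8} + \frac{q}{8}$)
$L = - \frac{1063}{8}$ ($L = - \frac{881}{8} + \frac{1}{8} \left(-182\right) = - \frac{881}{8} - \frac{91}{4} = - \frac{1063}{8} \approx -132.88$)
$\frac{29802 + L}{-26621 - 9849} = \frac{29802 - \frac{1063}{8}}{-26621 - 9849} = \frac{237353}{8 \left(-36470\right)} = \frac{237353}{8} \left(- \frac{1}{36470}\right) = - \frac{237353}{291760}$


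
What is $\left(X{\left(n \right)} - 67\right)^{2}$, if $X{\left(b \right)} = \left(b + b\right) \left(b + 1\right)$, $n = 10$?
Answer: $23409$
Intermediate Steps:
$X{\left(b \right)} = 2 b \left(1 + b\right)$
$\left(X{\left(n \right)} - 67\right)^{2} = \left(2 \cdot 10 \left(1 + 10\right) - 67\right)^{2} = \left(2 \cdot 10 \cdot 11 - 67\right)^{2} = \left(220 - 67\right)^{2} = 153^{2} = 23409$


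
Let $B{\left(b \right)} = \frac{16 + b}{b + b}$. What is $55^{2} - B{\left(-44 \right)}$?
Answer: $\frac{66543}{22} \approx 3024.7$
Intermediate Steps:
$B{\left(b \right)} = \frac{16 + b}{2 b}$
$55^{2} - B{\left(-44 \right)} = 55^{2} - \frac{16 - 44}{2 \left(-44\right)} = 3025 - \frac{1}{2} \left(- \frac{1}{44}\right) \left(-28\right) = 3025 - \frac{7}{22} = \frac{66543}{22}$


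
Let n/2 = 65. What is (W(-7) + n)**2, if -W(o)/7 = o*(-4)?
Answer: 4356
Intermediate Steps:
n = 130 (n = 2*65 = 130)
W(o) = 28*o (W(o) = -7*o*(-4) = -(-28)*o = 28*o)
(W(-7) + n)**2 = (28*(-7) + 130)**2 = (-196 + 130)**2 = (-66)**2 = 4356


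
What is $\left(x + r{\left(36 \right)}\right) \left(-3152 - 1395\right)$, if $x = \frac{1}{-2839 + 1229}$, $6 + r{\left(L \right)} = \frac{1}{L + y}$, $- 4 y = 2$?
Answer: $\frac{3104286917}{114310} \approx 27157.0$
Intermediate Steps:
$y = - \frac{1}{2}$ ($y = \left(- \frac{1}{4}\right) 2 = - \frac{1}{2} \approx -0.5$)
$r{\left(L \right)} = -6 + \frac{1}{- \frac{1}{2} + L}$ ($r{\left(L \right)} = -6 + \frac{1}{L - \frac{1}{2}} = -6 + \frac{1}{- \frac{1}{2} + L}$)
$x = - \frac{1}{1610}$ ($x = \frac{1}{-1610} = - \frac{1}{1610} \approx -0.00062112$)
$\left(x + r{\left(36 \right)}\right) \left(-3152 - 1395\right) = \left(- \frac{1}{1610} + \frac{4 \left(2 - 108\right)}{-1 + 2 \cdot 36}\right) \left(-3152 - 1395\right) = \left(- \frac{1}{1610} + \frac{4 \left(2 - 108\right)}{-1 + 72}\right) \left(-4547\right) = \left(- \frac{1}{1610} + 4 \cdot \frac{1}{71} \left(-106\right)\right) \left(-4547\right) = \left(- \frac{1}{1610} - \frac{424}{71}\right) \left(-4547\right) = \left(- \frac{682711}{114310}\right) \left(-4547\right) = \frac{3104286917}{114310}$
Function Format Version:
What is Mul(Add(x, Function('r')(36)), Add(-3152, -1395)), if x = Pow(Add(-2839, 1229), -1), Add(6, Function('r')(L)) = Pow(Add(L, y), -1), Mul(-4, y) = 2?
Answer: Rational(3104286917, 114310) ≈ 27157.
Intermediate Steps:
y = Rational(-1, 2) (y = Mul(Rational(-1, 4), 2) = Rational(-1, 2) ≈ -0.50000)
Function('r')(L) = Add(-6, Pow(Add(Rational(-1, 2), L), -1)) (Function('r')(L) = Add(-6, Pow(Add(L, Rational(-1, 2)), -1)) = Add(-6, Pow(Add(Rational(-1, 2), L), -1)))
x = Rational(-1, 1610) (x = Pow(-1610, -1) = Rational(-1, 1610) ≈ -0.00062112)
Mul(Add(x, Function('r')(36)), Add(-3152, -1395)) = Mul(Add(Rational(-1, 1610), Mul(4, Pow(Add(-1, Mul(2, 36)), -1), Add(2, Mul(-3, 36)))), Add(-3152, -1395)) = Mul(Add(Rational(-1, 1610), Mul(4, Pow(Add(-1, 72), -1), Add(2, -108))), -4547) = Mul(Add(Rational(-1, 1610), Mul(4, Pow(71, -1), -106)), -4547) = Mul(Add(Rational(-1, 1610), Mul(4, Rational(1, 71), -106)), -4547) = Mul(Add(Rational(-1, 1610), Rational(-424, 71)), -4547) = Mul(Rational(-682711, 114310), -4547) = Rational(3104286917, 114310)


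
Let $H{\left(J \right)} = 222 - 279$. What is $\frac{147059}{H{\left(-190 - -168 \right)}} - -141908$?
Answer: $\frac{7941697}{57} \approx 1.3933 \cdot 10^{5}$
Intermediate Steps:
$H{\left(J \right)} = -57$
$\frac{147059}{H{\left(-190 - -168 \right)}} - -141908 = \frac{147059}{-57} - -141908 = 147059 \left(- \frac{1}{57}\right) + 141908 = - \frac{147059}{57} + 141908 = \frac{7941697}{57}$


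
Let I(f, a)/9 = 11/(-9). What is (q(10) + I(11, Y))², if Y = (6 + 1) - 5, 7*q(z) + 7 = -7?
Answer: 169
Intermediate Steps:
q(z) = -2 (q(z) = -1 + (⅐)*(-7) = -1 - 1 = -2)
Y = 2 (Y = 7 - 5 = 2)
I(f, a) = -11 (I(f, a) = 9*(11/(-9)) = 9*(11*(-⅑)) = 9*(-11/9) = -11)
(q(10) + I(11, Y))² = (-2 - 11)² = (-13)² = 169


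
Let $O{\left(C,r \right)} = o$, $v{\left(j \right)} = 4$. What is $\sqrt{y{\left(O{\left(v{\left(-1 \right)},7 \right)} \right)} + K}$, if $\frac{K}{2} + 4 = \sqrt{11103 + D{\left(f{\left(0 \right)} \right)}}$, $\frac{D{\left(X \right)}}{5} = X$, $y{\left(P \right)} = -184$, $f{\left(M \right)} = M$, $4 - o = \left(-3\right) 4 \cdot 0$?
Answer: $\sqrt{-192 + 2 \sqrt{11103}} \approx 4.3291$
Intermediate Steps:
$o = 4$ ($o = 4 - \left(-3\right) 4 \cdot 0 = 4 - \left(-12\right) 0 = 4 - 0 = 4 + 0 = 4$)
$O{\left(C,r \right)} = 4$
$D{\left(X \right)} = 5 X$
$K = -8 + 2 \sqrt{11103}$ ($K = -8 + 2 \sqrt{11103 + 5 \cdot 0} = -8 + 2 \sqrt{11103 + 0} = -8 + 2 \sqrt{11103} \approx 202.74$)
$\sqrt{y{\left(O{\left(v{\left(-1 \right)},7 \right)} \right)} + K} = \sqrt{-184 - \left(8 - 2 \sqrt{11103}\right)} = \sqrt{-192 + 2 \sqrt{11103}}$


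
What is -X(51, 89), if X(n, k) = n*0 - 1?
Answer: 1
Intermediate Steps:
X(n, k) = -1 (X(n, k) = 0 - 1 = -1)
-X(51, 89) = -1*(-1) = 1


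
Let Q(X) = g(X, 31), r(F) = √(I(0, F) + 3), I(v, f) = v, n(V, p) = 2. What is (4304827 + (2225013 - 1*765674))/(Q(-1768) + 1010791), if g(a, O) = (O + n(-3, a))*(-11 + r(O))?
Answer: 5824274723048/1020964739917 - 190217478*√3/1020964739917 ≈ 5.7044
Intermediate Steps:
r(F) = √3 (r(F) = √(0 + 3) = √3)
g(a, O) = (-11 + √3)*(2 + O) (g(a, O) = (O + 2)*(-11 + √3) = (2 + O)*(-11 + √3) = (-11 + √3)*(2 + O))
Q(X) = -363 + 33*√3 (Q(X) = -22 - 11*31 + 2*√3 + 31*√3 = -22 - 341 + 2*√3 + 31*√3 = -363 + 33*√3)
(4304827 + (2225013 - 1*765674))/(Q(-1768) + 1010791) = (4304827 + (2225013 - 1*765674))/((-363 + 33*√3) + 1010791) = (4304827 + (2225013 - 765674))/(1010428 + 33*√3) = (4304827 + 1459339)/(1010428 + 33*√3) = 5764166/(1010428 + 33*√3)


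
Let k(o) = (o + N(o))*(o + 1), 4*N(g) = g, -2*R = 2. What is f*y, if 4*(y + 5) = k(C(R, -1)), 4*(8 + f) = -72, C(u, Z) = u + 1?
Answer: 130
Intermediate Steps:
R = -1 (R = -1/2*2 = -1)
N(g) = g/4
C(u, Z) = 1 + u
k(o) = 5*o*(1 + o)/4 (k(o) = (o + o/4)*(o + 1) = (5*o/4)*(1 + o) = 5*o*(1 + o)/4)
f = -26 (f = -8 + (1/4)*(-72) = -8 - 18 = -26)
y = -5 (y = -5 + (5*(1 - 1)*(1 + (1 - 1))/4)/4 = -5 + ((5/4)*0*(1 + 0))/4 = -5 + ((5/4)*0*1)/4 = -5 + (1/4)*0 = -5 + 0 = -5)
f*y = -26*(-5) = 130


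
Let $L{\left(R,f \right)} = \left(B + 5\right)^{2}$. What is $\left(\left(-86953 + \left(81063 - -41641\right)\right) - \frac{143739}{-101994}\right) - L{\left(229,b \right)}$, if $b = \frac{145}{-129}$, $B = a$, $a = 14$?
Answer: $\frac{1203237133}{33998} \approx 35391.0$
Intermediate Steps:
$B = 14$
$b = - \frac{145}{129}$ ($b = 145 \left(- \frac{1}{129}\right) = - \frac{145}{129} \approx -1.124$)
$L{\left(R,f \right)} = 361$ ($L{\left(R,f \right)} = \left(14 + 5\right)^{2} = 19^{2} = 361$)
$\left(\left(-86953 + \left(81063 - -41641\right)\right) - \frac{143739}{-101994}\right) - L{\left(229,b \right)} = \left(\left(-86953 + \left(81063 - -41641\right)\right) - \frac{143739}{-101994}\right) - 361 = \left(\left(-86953 + \left(81063 + 41641\right)\right) - - \frac{47913}{33998}\right) - 361 = \left(\left(-86953 + 122704\right) + \frac{47913}{33998}\right) - 361 = \left(35751 + \frac{47913}{33998}\right) - 361 = \frac{1215510411}{33998} - 361 = \frac{1203237133}{33998}$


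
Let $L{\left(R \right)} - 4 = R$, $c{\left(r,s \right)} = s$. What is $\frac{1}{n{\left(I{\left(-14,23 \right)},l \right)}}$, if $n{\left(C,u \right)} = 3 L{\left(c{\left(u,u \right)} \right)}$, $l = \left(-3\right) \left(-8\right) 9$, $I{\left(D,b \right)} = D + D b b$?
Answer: $\frac{1}{660} \approx 0.0015152$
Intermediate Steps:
$L{\left(R \right)} = 4 + R$
$I{\left(D,b \right)} = D + D b^{2}$
$l = 216$ ($l = 24 \cdot 9 = 216$)
$n{\left(C,u \right)} = 12 + 3 u$ ($n{\left(C,u \right)} = 3 \left(4 + u\right) = 12 + 3 u$)
$\frac{1}{n{\left(I{\left(-14,23 \right)},l \right)}} = \frac{1}{12 + 3 \cdot 216} = \frac{1}{12 + 648} = \frac{1}{660}$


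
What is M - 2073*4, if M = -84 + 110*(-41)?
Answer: -12886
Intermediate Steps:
M = -4594 (M = -84 - 4510 = -4594)
M - 2073*4 = -4594 - 2073*4 = -4594 - 8292 = -12886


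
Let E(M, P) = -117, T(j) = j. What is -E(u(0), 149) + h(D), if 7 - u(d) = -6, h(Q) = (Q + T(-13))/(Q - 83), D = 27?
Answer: 467/4 ≈ 116.75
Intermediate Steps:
h(Q) = (-13 + Q)/(-83 + Q) (h(Q) = (Q - 13)/(Q - 83) = (-13 + Q)/(-83 + Q))
u(d) = 13 (u(d) = 7 - 1*(-6) = 7 + 6 = 13)
-E(u(0), 149) + h(D) = -1*(-117) + (-13 + 27)/(-83 + 27) = 117 + 14/(-56) = 117 - 1/56*14 = 117 - ¼ = 467/4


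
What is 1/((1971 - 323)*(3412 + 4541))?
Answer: 1/13106544 ≈ 7.6298e-8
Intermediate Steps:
1/((1971 - 323)*(3412 + 4541)) = 1/(1648*7953) = 1/13106544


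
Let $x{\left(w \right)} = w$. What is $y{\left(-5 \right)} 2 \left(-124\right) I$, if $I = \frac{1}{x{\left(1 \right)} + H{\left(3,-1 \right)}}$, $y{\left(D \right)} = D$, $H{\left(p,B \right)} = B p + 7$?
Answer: $248$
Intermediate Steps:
$H{\left(p,B \right)} = 7 + B p$
$I = \frac{1}{5}$ ($I = \frac{1}{1 + \left(7 - 3\right)} = \frac{1}{1 + 4} = \frac{1}{5} \approx 0.2$)
$y{\left(-5 \right)} 2 \left(-124\right) I = \left(-5\right) 2 \left(-124\right) \frac{1}{5} = \left(-10\right) \left(-124\right) \frac{1}{5} = 1240 \cdot \frac{1}{5} = 248$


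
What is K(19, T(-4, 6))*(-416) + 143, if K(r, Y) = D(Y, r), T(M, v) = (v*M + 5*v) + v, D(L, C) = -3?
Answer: 1391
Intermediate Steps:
T(M, v) = 6*v + M*v (T(M, v) = (M*v + 5*v) + v = (5*v + M*v) + v = 6*v + M*v)
K(r, Y) = -3
K(19, T(-4, 6))*(-416) + 143 = -3*(-416) + 143 = 1248 + 143 = 1391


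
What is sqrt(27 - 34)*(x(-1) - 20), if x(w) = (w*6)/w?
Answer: -14*I*sqrt(7) ≈ -37.041*I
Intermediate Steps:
x(w) = 6 (x(w) = (6*w)/w = 6)
sqrt(27 - 34)*(x(-1) - 20) = sqrt(27 - 34)*(6 - 20) = sqrt(-7)*(-14) = (I*sqrt(7))*(-14) = -14*I*sqrt(7)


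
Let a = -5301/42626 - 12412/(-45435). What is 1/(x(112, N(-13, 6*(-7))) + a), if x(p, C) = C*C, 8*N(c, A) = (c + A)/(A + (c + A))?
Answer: 583120835993280/89709757067851 ≈ 6.5001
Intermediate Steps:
N(c, A) = (A + c)/(8*(c + 2*A)) (N(c, A) = ((c + A)/(A + (c + A)))/8 = ((A + c)/(A + (A + c)))/8 = ((A + c)/(c + 2*A))/8 = (A + c)/(8*(c + 2*A)))
x(p, C) = C²
a = 288222977/1936712310 (a = -5301*1/42626 - 12412*(-1/45435) = -5301/42626 + 12412/45435 = 288222977/1936712310 ≈ 0.14882)
1/(x(112, N(-13, 6*(-7))) + a) = 1/(((6*(-7) - 13)/(8*(-13 + 2*(6*(-7)))))² + 288222977/1936712310) = 1/(((-42 - 13)/(8*(-13 + 2*(-42))))² + 288222977/1936712310) = 1/(((⅛)*(-55)/(-13 - 84))² + 288222977/1936712310) = 1/(((⅛)*(-55)/(-97))² + 288222977/1936712310) = 1/(((⅛)*(-1/97)*(-55))² + 288222977/1936712310) = 1/((55/776)² + 288222977/1936712310) = 1/(3025/602176 + 288222977/1936712310) = 1/(89709757067851/583120835993280) = 583120835993280/89709757067851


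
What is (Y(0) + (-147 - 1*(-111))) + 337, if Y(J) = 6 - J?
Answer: 307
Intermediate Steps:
(Y(0) + (-147 - 1*(-111))) + 337 = ((6 - 1*0) + (-147 - 1*(-111))) + 337 = ((6 + 0) + (-147 + 111)) + 337 = (6 - 36) + 337 = -30 + 337 = 307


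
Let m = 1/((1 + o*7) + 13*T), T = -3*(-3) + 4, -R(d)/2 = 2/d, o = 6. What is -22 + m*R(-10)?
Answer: -11659/530 ≈ -21.998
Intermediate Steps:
R(d) = -4/d
T = 13 (T = 9 + 4 = 13)
m = 1/212 (m = 1/((1 + 6*7) + 13*13) = 1/((1 + 42) + 169) = 1/(43 + 169) = 1/212 ≈ 0.0047170)
-22 + m*R(-10) = -22 + (-4/(-10))/212 = -22 + (-4*(-1/10))/212 = -22 + (1/212)*(2/5) = -22 + 1/530 = -11659/530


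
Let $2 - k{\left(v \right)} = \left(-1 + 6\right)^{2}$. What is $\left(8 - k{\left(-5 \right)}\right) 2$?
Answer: $62$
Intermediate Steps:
$k{\left(v \right)} = -23$ ($k{\left(v \right)} = 2 - \left(-1 + 6\right)^{2} = 2 - 5^{2} = 2 - 25 = -23$)
$\left(8 - k{\left(-5 \right)}\right) 2 = \left(8 - -23\right) 2 = \left(8 + 23\right) 2 = 31 \cdot 2 = 62$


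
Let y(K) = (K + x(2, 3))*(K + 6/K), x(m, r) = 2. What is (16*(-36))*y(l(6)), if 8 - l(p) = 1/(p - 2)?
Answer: -1484028/31 ≈ -47872.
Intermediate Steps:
l(p) = 8 - 1/(-2 + p) (l(p) = 8 - 1/(p - 2) = 8 - 1/(-2 + p))
y(K) = (2 + K)*(K + 6/K) (y(K) = (K + 2)*(K + 6/K) = (2 + K)*(K + 6/K))
(16*(-36))*y(l(6)) = (16*(-36))*(6 + ((-17 + 8*6)/(-2 + 6))² + 2*((-17 + 8*6)/(-2 + 6)) + 12/(((-17 + 8*6)/(-2 + 6)))) = -576*(6 + ((-17 + 48)/4)² + 2*((-17 + 48)/4) + 12/(((-17 + 48)/4))) = -576*(6 + ((¼)*31)² + 2*((¼)*31) + 12/(((¼)*31))) = -576*(6 + (31/4)² + 2*(31/4) + 12/(31/4)) = -576*(6 + 961/16 + 31/2 + 12*(4/31)) = -576*(6 + 961/16 + 31/2 + 48/31) = -576*41223/496 = -1484028/31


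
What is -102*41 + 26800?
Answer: 22618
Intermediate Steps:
-102*41 + 26800 = -4182 + 26800 = 22618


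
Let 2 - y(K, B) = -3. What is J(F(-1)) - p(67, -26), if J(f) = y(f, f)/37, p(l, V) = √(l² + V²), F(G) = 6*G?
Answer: 5/37 - √5165 ≈ -71.733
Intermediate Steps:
y(K, B) = 5 (y(K, B) = 2 - 1*(-3) = 2 + 3 = 5)
p(l, V) = √(V² + l²)
J(f) = 5/37
J(F(-1)) - p(67, -26) = 5/37 - √((-26)² + 67²) = 5/37 - √(676 + 4489) = 5/37 - √5165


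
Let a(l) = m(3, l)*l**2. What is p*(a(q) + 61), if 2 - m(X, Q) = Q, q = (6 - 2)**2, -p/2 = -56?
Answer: -394576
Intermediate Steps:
p = 112 (p = -2*(-56) = 112)
q = 16 (q = 4**2 = 16)
m(X, Q) = 2 - Q
a(l) = l**2*(2 - l) (a(l) = (2 - l)*l**2 = l**2*(2 - l))
p*(a(q) + 61) = 112*(16**2*(2 - 1*16) + 61) = 112*(256*(2 - 16) + 61) = 112*(256*(-14) + 61) = 112*(-3584 + 61) = 112*(-3523) = -394576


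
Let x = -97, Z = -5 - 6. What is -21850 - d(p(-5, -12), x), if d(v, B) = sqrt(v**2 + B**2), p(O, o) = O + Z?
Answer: -21850 - sqrt(9665) ≈ -21948.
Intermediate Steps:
Z = -11
p(O, o) = -11 + O (p(O, o) = O - 11 = -11 + O)
d(v, B) = sqrt(B**2 + v**2)
-21850 - d(p(-5, -12), x) = -21850 - sqrt((-97)**2 + (-11 - 5)**2) = -21850 - sqrt(9409 + (-16)**2) = -21850 - sqrt(9409 + 256) = -21850 - sqrt(9665)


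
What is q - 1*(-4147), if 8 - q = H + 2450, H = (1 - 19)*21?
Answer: 2083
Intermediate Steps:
H = -378 (H = -18*21 = -378)
q = -2064 (q = 8 - (-378 + 2450) = 8 - 1*2072 = 8 - 2072 = -2064)
q - 1*(-4147) = -2064 - 1*(-4147) = -2064 + 4147 = 2083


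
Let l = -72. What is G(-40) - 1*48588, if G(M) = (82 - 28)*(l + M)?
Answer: -54636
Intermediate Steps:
G(M) = -3888 + 54*M (G(M) = (82 - 28)*(-72 + M) = 54*(-72 + M) = -3888 + 54*M)
G(-40) - 1*48588 = (-3888 + 54*(-40)) - 1*48588 = (-3888 - 2160) - 48588 = -6048 - 48588 = -54636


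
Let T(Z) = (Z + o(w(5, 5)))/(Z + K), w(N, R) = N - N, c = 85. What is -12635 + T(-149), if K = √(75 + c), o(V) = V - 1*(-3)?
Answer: -278466281/22041 + 584*√10/22041 ≈ -12634.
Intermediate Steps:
w(N, R) = 0
o(V) = 3 + V (o(V) = V + 3 = 3 + V)
K = 4*√10 (K = √(75 + 85) = √160 = 4*√10 ≈ 12.649)
T(Z) = (3 + Z)/(Z + 4*√10) (T(Z) = (Z + (3 + 0))/(Z + 4*√10) = (Z + 3)/(Z + 4*√10) = (3 + Z)/(Z + 4*√10))
-12635 + T(-149) = -12635 + (3 - 149)/(-149 + 4*√10) = -12635 - 146/(-149 + 4*√10)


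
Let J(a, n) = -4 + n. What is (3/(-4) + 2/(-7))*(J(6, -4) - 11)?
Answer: 551/28 ≈ 19.679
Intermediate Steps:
(3/(-4) + 2/(-7))*(J(6, -4) - 11) = (3/(-4) + 2/(-7))*((-4 - 4) - 11) = (3*(-¼) + 2*(-⅐))*(-8 - 11) = (-¾ - 2/7)*(-19) = -29/28*(-19) = 551/28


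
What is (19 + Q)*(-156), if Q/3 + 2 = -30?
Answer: 12012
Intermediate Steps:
Q = -96 (Q = -6 + 3*(-30) = -6 - 90 = -96)
(19 + Q)*(-156) = (19 - 96)*(-156) = -77*(-156) = 12012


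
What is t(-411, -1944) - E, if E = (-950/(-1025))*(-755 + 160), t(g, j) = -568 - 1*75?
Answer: -3753/41 ≈ -91.537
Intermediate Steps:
t(g, j) = -643 (t(g, j) = -568 - 75 = -643)
E = -22610/41 (E = -950*(-1/1025)*(-595) = (38/41)*(-595) = -22610/41 ≈ -551.46)
t(-411, -1944) - E = -643 - 1*(-22610/41) = -643 + 22610/41 = -3753/41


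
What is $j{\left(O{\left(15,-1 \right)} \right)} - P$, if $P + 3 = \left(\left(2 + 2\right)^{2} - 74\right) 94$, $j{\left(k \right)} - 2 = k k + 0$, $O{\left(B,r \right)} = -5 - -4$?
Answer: $5458$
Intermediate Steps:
$O{\left(B,r \right)} = -1$ ($O{\left(B,r \right)} = -5 + 4 = -1$)
$j{\left(k \right)} = 2 + k^{2}$ ($j{\left(k \right)} = 2 + \left(k k + 0\right) = 2 + \left(k^{2} + 0\right) = 2 + k^{2}$)
$P = -5455$ ($P = -3 + \left(\left(2 + 2\right)^{2} - 74\right) 94 = -3 + \left(4^{2} - 74\right) 94 = -3 + \left(16 - 74\right) 94 = -3 - 5452 = -5455$)
$j{\left(O{\left(15,-1 \right)} \right)} - P = \left(2 + \left(-1\right)^{2}\right) - -5455 = \left(2 + 1\right) + 5455 = 3 + 5455 = 5458$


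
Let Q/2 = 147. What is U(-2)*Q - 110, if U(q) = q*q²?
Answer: -2462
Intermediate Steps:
Q = 294 (Q = 2*147 = 294)
U(q) = q³
U(-2)*Q - 110 = (-2)³*294 - 110 = -8*294 - 110 = -2352 - 110 = -2462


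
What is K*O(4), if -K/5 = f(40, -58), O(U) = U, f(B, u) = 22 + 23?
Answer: -900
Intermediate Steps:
f(B, u) = 45
K = -225 (K = -5*45 = -225)
K*O(4) = -225*4 = -900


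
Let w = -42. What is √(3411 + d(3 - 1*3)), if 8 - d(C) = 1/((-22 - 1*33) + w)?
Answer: 2*√8042367/97 ≈ 58.472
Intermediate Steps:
d(C) = 777/97 (d(C) = 8 - 1/((-22 - 1*33) - 42) = 8 - 1/((-22 - 33) - 42) = 8 - 1/(-55 - 42) = 8 - 1/(-97) = 8 - 1*(-1/97) = 8 + 1/97 = 777/97)
√(3411 + d(3 - 1*3)) = √(3411 + 777/97) = √(331644/97) = 2*√8042367/97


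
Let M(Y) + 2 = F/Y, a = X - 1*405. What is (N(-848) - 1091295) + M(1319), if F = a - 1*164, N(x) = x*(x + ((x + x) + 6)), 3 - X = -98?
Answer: 1399362245/1319 ≈ 1.0609e+6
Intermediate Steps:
X = 101 (X = 3 - 1*(-98) = 3 + 98 = 101)
a = -304 (a = 101 - 1*405 = 101 - 405 = -304)
N(x) = x*(6 + 3*x) (N(x) = x*(x + (2*x + 6)) = x*(x + (6 + 2*x)) = x*(6 + 3*x))
F = -468 (F = -304 - 1*164 = -304 - 164 = -468)
M(Y) = -2 - 468/Y
(N(-848) - 1091295) + M(1319) = (3*(-848)*(2 - 848) - 1091295) + (-2 - 468/1319) = (3*(-848)*(-846) - 1091295) + (-2 - 468*1/1319) = (2152224 - 1091295) + (-2 - 468/1319) = 1060929 - 3106/1319 = 1399362245/1319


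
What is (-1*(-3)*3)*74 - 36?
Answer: 630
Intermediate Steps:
(-1*(-3)*3)*74 - 36 = (3*3)*74 - 36 = 9*74 - 36 = 666 - 36 = 630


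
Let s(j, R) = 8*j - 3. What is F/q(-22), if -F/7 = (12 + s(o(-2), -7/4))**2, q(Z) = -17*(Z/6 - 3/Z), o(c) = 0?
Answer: -37422/3961 ≈ -9.4476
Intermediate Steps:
s(j, R) = -3 + 8*j
q(Z) = 51/Z - 17*Z/6 (q(Z) = -17*(Z*(1/6) - 3/Z) = -17*(Z/6 - 3/Z) = -17*(-3/Z + Z/6) = 51/Z - 17*Z/6)
F = -567 (F = -7*(12 + (-3 + 8*0))**2 = -7*(12 + (-3 + 0))**2 = -7*(12 - 3)**2 = -7*9**2 = -7*81 = -567)
F/q(-22) = -567/(51/(-22) - 17/6*(-22)) = -567/(51*(-1/22) + 187/3) = -567/(-51/22 + 187/3) = -567/3961/66 = -567*66/3961 = -37422/3961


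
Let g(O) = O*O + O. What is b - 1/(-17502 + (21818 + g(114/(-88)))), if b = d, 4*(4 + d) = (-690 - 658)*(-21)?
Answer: 59105642805/8356517 ≈ 7073.0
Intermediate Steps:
g(O) = O + O**2 (g(O) = O**2 + O = O + O**2)
d = 7073 (d = -4 + ((-690 - 658)*(-21))/4 = -4 + (-1348*(-21))/4 = -4 + (1/4)*28308 = -4 + 7077 = 7073)
b = 7073
b - 1/(-17502 + (21818 + g(114/(-88)))) = 7073 - 1/(-17502 + (21818 + (114/(-88))*(1 + 114/(-88)))) = 7073 - 1/(-17502 + (21818 + (114*(-1/88))*(1 + 114*(-1/88)))) = 7073 - 1/(-17502 + (21818 - 57*(1 - 57/44)/44)) = 7073 - 1/(-17502 + (21818 - 57/44*(-13/44))) = 7073 - 1/(-17502 + (21818 + 741/1936)) = 7073 - 1/(-17502 + 42240389/1936) = 7073 - 1/8356517/1936 = 7073 - 1*1936/8356517 = 7073 - 1936/8356517 = 59105642805/8356517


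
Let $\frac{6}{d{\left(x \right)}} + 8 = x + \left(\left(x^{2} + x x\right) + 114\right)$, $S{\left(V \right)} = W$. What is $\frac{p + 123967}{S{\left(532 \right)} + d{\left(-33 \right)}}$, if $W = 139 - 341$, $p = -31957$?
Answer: $- \frac{103557255}{227348} \approx -455.5$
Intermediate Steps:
$W = -202$
$S{\left(V \right)} = -202$
$d{\left(x \right)} = \frac{6}{106 + x + 2 x^{2}}$ ($d{\left(x \right)} = \frac{6}{-8 + \left(x + \left(\left(x^{2} + x x\right) + 114\right)\right)} = \frac{6}{-8 + \left(x + \left(\left(x^{2} + x^{2}\right) + 114\right)\right)} = \frac{6}{-8 + \left(x + \left(2 x^{2} + 114\right)\right)} = \frac{6}{-8 + \left(x + \left(114 + 2 x^{2}\right)\right)} = \frac{6}{-8 + \left(114 + x + 2 x^{2}\right)} = \frac{6}{106 + x + 2 x^{2}}$)
$\frac{p + 123967}{S{\left(532 \right)} + d{\left(-33 \right)}} = \frac{-31957 + 123967}{-202 + \frac{6}{106 - 33 + 2 \left(-33\right)^{2}}} = \frac{92010}{-202 + \frac{6}{106 - 33 + 2 \cdot 1089}} = \frac{92010}{-202 + \frac{6}{106 - 33 + 2178}} = \frac{92010}{-202 + \frac{6}{2251}} = \frac{92010}{- \frac{454696}{2251}} = 92010 \left(- \frac{2251}{454696}\right) = - \frac{103557255}{227348}$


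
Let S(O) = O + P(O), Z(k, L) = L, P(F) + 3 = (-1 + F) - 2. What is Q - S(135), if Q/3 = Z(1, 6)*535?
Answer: 9366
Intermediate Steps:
P(F) = -6 + F (P(F) = -3 + ((-1 + F) - 2) = -3 + (-3 + F) = -6 + F)
S(O) = -6 + 2*O (S(O) = O + (-6 + O) = -6 + 2*O)
Q = 9630 (Q = 3*(6*535) = 3*3210 = 9630)
Q - S(135) = 9630 - (-6 + 2*135) = 9630 - (-6 + 270) = 9630 - 1*264 = 9630 - 264 = 9366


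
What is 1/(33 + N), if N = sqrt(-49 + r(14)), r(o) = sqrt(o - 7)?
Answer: 1/(33 + I*sqrt(49 - sqrt(7))) ≈ 0.029066 - 0.0059967*I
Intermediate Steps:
r(o) = sqrt(-7 + o)
N = sqrt(-49 + sqrt(7)) (N = sqrt(-49 + sqrt(-7 + 14)) = sqrt(-49 + sqrt(7)) ≈ 6.8084*I)
1/(33 + N) = 1/(33 + sqrt(-49 + sqrt(7)))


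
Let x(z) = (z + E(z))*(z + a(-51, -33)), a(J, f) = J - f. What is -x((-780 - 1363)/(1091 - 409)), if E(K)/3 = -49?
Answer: -1476462343/465124 ≈ -3174.3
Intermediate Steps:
E(K) = -147 (E(K) = 3*(-49) = -147)
x(z) = (-147 + z)*(-18 + z) (x(z) = (z - 147)*(z + (-51 - 1*(-33))) = (-147 + z)*(z + (-51 + 33)) = (-147 + z)*(z - 18) = (-147 + z)*(-18 + z))
-x((-780 - 1363)/(1091 - 409)) = -(2646 + ((-780 - 1363)/(1091 - 409))² - 165*(-780 - 1363)/(1091 - 409)) = -(2646 + (-2143/682)² - (-353595)/682) = -(2646 + (-2143*1/682)² - (-353595)/682) = -(2646 + (-2143/682)² - 165*(-2143/682)) = -(2646 + 4592449/465124 + 32145/62) = -1*1476462343/465124 = -1476462343/465124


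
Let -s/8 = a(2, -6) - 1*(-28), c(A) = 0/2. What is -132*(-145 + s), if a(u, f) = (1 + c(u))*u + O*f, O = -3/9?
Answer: 52932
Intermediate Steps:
c(A) = 0 (c(A) = 0*(1/2) = 0)
O = -1/3 (O = -3*1/9 = -1/3 ≈ -0.33333)
a(u, f) = u - f/3 (a(u, f) = (1 + 0)*u - f/3 = 1*u - f/3 = u - f/3)
s = -256 (s = -8*((2 - 1/3*(-6)) - 1*(-28)) = -8*((2 + 2) + 28) = -8*(4 + 28) = -8*32 = -256)
-132*(-145 + s) = -132*(-145 - 256) = -132*(-401) = 52932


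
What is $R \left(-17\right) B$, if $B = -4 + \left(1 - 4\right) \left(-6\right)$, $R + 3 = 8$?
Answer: $-1190$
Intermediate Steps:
$R = 5$ ($R = -3 + 8 = 5$)
$B = 14$ ($B = -4 - -18 = -4 + 18 = 14$)
$R \left(-17\right) B = 5 \left(-17\right) 14 = \left(-85\right) 14 = -1190$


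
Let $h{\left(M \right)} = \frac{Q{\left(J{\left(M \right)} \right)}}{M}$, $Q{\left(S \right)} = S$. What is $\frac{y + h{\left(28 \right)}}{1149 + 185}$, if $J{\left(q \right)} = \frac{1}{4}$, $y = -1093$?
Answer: $- \frac{122415}{149408} \approx -0.81933$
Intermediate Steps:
$J{\left(q \right)} = \frac{1}{4}$
$h{\left(M \right)} = \frac{1}{4 M}$
$\frac{y + h{\left(28 \right)}}{1149 + 185} = \frac{-1093 + \frac{1}{4 \cdot 28}}{1149 + 185} = \frac{-1093 + \frac{1}{4} \cdot \frac{1}{28}}{1334} = \left(-1093 + \frac{1}{112}\right) \frac{1}{1334} = \left(- \frac{122415}{112}\right) \frac{1}{1334} = - \frac{122415}{149408}$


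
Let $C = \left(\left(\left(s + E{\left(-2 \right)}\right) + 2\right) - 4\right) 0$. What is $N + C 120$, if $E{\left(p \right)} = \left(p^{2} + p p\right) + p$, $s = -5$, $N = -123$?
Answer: $-123$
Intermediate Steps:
$E{\left(p \right)} = p + 2 p^{2}$ ($E{\left(p \right)} = \left(p^{2} + p^{2}\right) + p = 2 p^{2} + p = p + 2 p^{2}$)
$C = 0$ ($C = \left(\left(\left(-5 - 2 \left(1 + 2 \left(-2\right)\right)\right) + 2\right) - 4\right) 0 = \left(\left(\left(-5 - 2 \left(1 - 4\right)\right) + 2\right) - 4\right) 0 = \left(\left(\left(-5 - -6\right) + 2\right) - 4\right) 0 = \left(\left(\left(-5 + 6\right) + 2\right) - 4\right) 0 = \left(\left(1 + 2\right) - 4\right) 0 = \left(3 - 4\right) 0 = \left(-1\right) 0 = 0$)
$N + C 120 = -123 + 0 \cdot 120 = -123 + 0 = -123$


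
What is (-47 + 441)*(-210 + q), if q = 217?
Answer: 2758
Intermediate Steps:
(-47 + 441)*(-210 + q) = (-47 + 441)*(-210 + 217) = 394*7 = 2758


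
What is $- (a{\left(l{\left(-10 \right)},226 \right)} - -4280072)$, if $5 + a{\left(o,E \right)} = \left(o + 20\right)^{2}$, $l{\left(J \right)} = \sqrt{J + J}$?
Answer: $-4280447 - 80 i \sqrt{5} \approx -4.2804 \cdot 10^{6} - 178.89 i$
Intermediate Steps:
$l{\left(J \right)} = \sqrt{2} \sqrt{J}$ ($l{\left(J \right)} = \sqrt{2 J} = \sqrt{2} \sqrt{J}$)
$a{\left(o,E \right)} = -5 + \left(20 + o\right)^{2}$ ($a{\left(o,E \right)} = -5 + \left(o + 20\right)^{2} = -5 + \left(20 + o\right)^{2}$)
$- (a{\left(l{\left(-10 \right)},226 \right)} - -4280072) = - (\left(-5 + \left(20 + \sqrt{2} \sqrt{-10}\right)^{2}\right) - -4280072) = - (\left(-5 + \left(20 + \sqrt{2} i \sqrt{10}\right)^{2}\right) + 4280072) = - (\left(-5 + \left(20 + 2 i \sqrt{5}\right)^{2}\right) + 4280072) = - (4280067 + \left(20 + 2 i \sqrt{5}\right)^{2}) = -4280067 - \left(20 + 2 i \sqrt{5}\right)^{2}$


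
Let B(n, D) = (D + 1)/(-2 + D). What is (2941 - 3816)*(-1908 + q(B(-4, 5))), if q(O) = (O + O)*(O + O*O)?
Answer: 1648500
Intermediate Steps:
B(n, D) = (1 + D)/(-2 + D)
q(O) = 2*O*(O + O**2) (q(O) = (2*O)*(O + O**2) = 2*O*(O + O**2))
(2941 - 3816)*(-1908 + q(B(-4, 5))) = (2941 - 3816)*(-1908 + 2*((1 + 5)/(-2 + 5))**2*(1 + (1 + 5)/(-2 + 5))) = -875*(-1908 + 2*(6/3)**2*(1 + 6/3)) = -875*(-1908 + 2*((1/3)*6)**2*(1 + (1/3)*6)) = -875*(-1908 + 2*2**2*(1 + 2)) = -875*(-1908 + 2*4*3) = -875*(-1908 + 24) = -875*(-1884) = 1648500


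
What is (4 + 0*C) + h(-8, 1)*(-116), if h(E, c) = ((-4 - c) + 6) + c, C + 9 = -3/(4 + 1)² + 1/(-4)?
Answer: -228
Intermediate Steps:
C = -937/100 (C = -9 + (-3/(4 + 1)² + 1/(-4)) = -9 + (-3/(5²) + 1*(-¼)) = -9 + (-3/25 - ¼) = -9 - 37/100 = -937/100 ≈ -9.3700)
h(E, c) = 2 (h(E, c) = (2 - c) + c = 2)
(4 + 0*C) + h(-8, 1)*(-116) = (4 + 0*(-937/100)) + 2*(-116) = (4 + 0) - 232 = 4 - 232 = -228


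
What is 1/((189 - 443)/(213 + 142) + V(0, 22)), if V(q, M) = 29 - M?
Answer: 355/2231 ≈ 0.15912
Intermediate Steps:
1/((189 - 443)/(213 + 142) + V(0, 22)) = 1/((189 - 443)/(213 + 142) + (29 - 1*22)) = 1/(-254/355 + (29 - 22)) = 1/(-254*1/355 + 7) = 1/(-254/355 + 7) = 1/(2231/355) = 355/2231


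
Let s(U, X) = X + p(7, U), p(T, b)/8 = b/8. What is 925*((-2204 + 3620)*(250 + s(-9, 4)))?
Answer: 320901000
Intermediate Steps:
p(T, b) = b (p(T, b) = 8*(b/8) = b)
s(U, X) = U + X (s(U, X) = X + U = U + X)
925*((-2204 + 3620)*(250 + s(-9, 4))) = 925*((-2204 + 3620)*(250 + (-9 + 4))) = 925*(1416*(250 - 5)) = 925*(1416*245) = 925*346920 = 320901000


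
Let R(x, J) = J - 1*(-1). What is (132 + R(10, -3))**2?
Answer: 16900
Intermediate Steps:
R(x, J) = 1 + J (R(x, J) = J + 1 = 1 + J)
(132 + R(10, -3))**2 = (132 + (1 - 3))**2 = (132 - 2)**2 = 130**2 = 16900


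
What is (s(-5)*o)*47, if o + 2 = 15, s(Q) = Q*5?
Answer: -15275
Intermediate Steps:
s(Q) = 5*Q
o = 13 (o = -2 + 15 = 13)
(s(-5)*o)*47 = ((5*(-5))*13)*47 = -25*13*47 = -325*47 = -15275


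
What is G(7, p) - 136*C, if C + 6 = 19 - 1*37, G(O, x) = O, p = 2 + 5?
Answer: 3271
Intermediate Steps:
p = 7
C = -24 (C = -6 + (19 - 1*37) = -6 + (19 - 37) = -6 - 18 = -24)
G(7, p) - 136*C = 7 - 136*(-24) = 7 + 3264 = 3271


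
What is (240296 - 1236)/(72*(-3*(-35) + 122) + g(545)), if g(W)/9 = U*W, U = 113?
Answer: 239060/570609 ≈ 0.41896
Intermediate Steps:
g(W) = 1017*W (g(W) = 9*(113*W) = 1017*W)
(240296 - 1236)/(72*(-3*(-35) + 122) + g(545)) = (240296 - 1236)/(72*(-3*(-35) + 122) + 1017*545) = 239060/(72*(105 + 122) + 554265) = 239060/(72*227 + 554265) = 239060/(16344 + 554265) = 239060/570609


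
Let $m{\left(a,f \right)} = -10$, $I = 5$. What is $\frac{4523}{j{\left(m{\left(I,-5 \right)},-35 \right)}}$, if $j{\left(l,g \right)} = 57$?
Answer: $\frac{4523}{57} \approx 79.351$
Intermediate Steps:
$\frac{4523}{j{\left(m{\left(I,-5 \right)},-35 \right)}} = \frac{4523}{57}$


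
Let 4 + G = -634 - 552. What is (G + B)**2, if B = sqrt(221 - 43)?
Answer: (1190 - sqrt(178))**2 ≈ 1.3845e+6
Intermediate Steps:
B = sqrt(178) ≈ 13.342
G = -1190 (G = -4 + (-634 - 552) = -4 - 1186 = -1190)
(G + B)**2 = (-1190 + sqrt(178))**2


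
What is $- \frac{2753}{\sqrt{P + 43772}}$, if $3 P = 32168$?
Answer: $- \frac{2753 \sqrt{122613}}{81742} \approx -11.793$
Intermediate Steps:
$P = \frac{32168}{3}$ ($P = \frac{1}{3} \cdot 32168 = \frac{32168}{3} \approx 10723.0$)
$- \frac{2753}{\sqrt{P + 43772}} = - \frac{2753}{\sqrt{\frac{32168}{3} + 43772}} = - \frac{2753}{\sqrt{\frac{163484}{3}}} = - \frac{2753}{\frac{2}{3} \sqrt{122613}} = - 2753 \frac{\sqrt{122613}}{81742} = - \frac{2753 \sqrt{122613}}{81742}$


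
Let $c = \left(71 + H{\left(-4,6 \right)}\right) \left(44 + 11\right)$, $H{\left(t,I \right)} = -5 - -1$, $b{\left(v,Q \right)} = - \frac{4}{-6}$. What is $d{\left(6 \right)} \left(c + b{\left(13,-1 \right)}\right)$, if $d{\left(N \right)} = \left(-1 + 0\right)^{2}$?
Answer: $\frac{11057}{3} \approx 3685.7$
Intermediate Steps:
$b{\left(v,Q \right)} = \frac{2}{3}$ ($b{\left(v,Q \right)} = \left(-4\right) \left(- \frac{1}{6}\right) = \frac{2}{3}$)
$H{\left(t,I \right)} = -4$ ($H{\left(t,I \right)} = -5 + 1 = -4$)
$d{\left(N \right)} = 1$ ($d{\left(N \right)} = \left(-1\right)^{2} = 1$)
$c = 3685$ ($c = \left(71 - 4\right) \left(44 + 11\right) = 67 \cdot 55 = 3685$)
$d{\left(6 \right)} \left(c + b{\left(13,-1 \right)}\right) = 1 \left(3685 + \frac{2}{3}\right) = 1 \cdot \frac{11057}{3} = \frac{11057}{3}$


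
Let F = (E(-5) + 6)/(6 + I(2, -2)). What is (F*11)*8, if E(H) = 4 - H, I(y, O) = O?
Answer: 330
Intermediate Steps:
F = 15/4 (F = ((4 - 1*(-5)) + 6)/(6 - 2) = ((4 + 5) + 6)/4 = (9 + 6)*(¼) = 15*(¼) = 15/4 ≈ 3.7500)
(F*11)*8 = ((15/4)*11)*8 = (165/4)*8 = 330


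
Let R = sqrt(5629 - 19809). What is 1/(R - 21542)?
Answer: -10771/232035972 - I*sqrt(3545)/232035972 ≈ -4.642e-5 - 2.566e-7*I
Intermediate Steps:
R = 2*I*sqrt(3545) (R = sqrt(-14180) = 2*I*sqrt(3545) ≈ 119.08*I)
1/(R - 21542) = 1/(2*I*sqrt(3545) - 21542) = 1/(-21542 + 2*I*sqrt(3545))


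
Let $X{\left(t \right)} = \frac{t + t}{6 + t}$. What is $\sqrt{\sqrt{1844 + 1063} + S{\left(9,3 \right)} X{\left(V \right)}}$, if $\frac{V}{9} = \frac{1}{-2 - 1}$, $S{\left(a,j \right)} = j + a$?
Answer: $\sqrt{-24 + 3 \sqrt{323}} \approx 5.4696$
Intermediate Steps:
$S{\left(a,j \right)} = a + j$
$V = -3$ ($V = \frac{9}{-2 - 1} = \frac{9}{-3} = 9 \left(- \frac{1}{3}\right) = -3$)
$X{\left(t \right)} = \frac{2 t}{6 + t}$
$\sqrt{\sqrt{1844 + 1063} + S{\left(9,3 \right)} X{\left(V \right)}} = \sqrt{\sqrt{1844 + 1063} + \left(9 + 3\right) 2 \left(-3\right) \frac{1}{6 - 3}} = \sqrt{\sqrt{2907} + 12 \cdot 2 \left(-3\right) \frac{1}{3}} = \sqrt{3 \sqrt{323} + 12 \cdot 2 \left(-3\right) \frac{1}{3}} = \sqrt{3 \sqrt{323} + 12 \left(-2\right)} = \sqrt{3 \sqrt{323} - 24} = \sqrt{-24 + 3 \sqrt{323}}$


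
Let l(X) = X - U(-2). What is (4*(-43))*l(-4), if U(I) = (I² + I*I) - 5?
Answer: 1204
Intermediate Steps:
U(I) = -5 + 2*I² (U(I) = (I² + I²) - 5 = 2*I² - 5 = -5 + 2*I²)
l(X) = -3 + X (l(X) = X - (-5 + 2*(-2)²) = X - (-5 + 2*4) = X - (-5 + 8) = X - 1*3 = X - 3 = -3 + X)
(4*(-43))*l(-4) = (4*(-43))*(-3 - 4) = -172*(-7) = 1204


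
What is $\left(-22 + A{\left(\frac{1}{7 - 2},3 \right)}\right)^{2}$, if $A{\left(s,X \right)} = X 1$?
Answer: $361$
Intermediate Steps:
$A{\left(s,X \right)} = X$
$\left(-22 + A{\left(\frac{1}{7 - 2},3 \right)}\right)^{2} = \left(-22 + 3\right)^{2} = \left(-19\right)^{2} = 361$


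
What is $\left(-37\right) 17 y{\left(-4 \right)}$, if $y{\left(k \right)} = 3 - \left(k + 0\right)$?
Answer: $-4403$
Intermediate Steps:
$y{\left(k \right)} = 3 - k$
$\left(-37\right) 17 y{\left(-4 \right)} = \left(-37\right) 17 \left(3 - -4\right) = - 629 \left(3 + 4\right) = \left(-629\right) 7 = -4403$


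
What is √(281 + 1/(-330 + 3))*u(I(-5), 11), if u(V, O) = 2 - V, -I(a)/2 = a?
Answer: -8*√30046722/327 ≈ -134.10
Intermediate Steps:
I(a) = -2*a
√(281 + 1/(-330 + 3))*u(I(-5), 11) = √(281 + 1/(-330 + 3))*(2 - (-2)*(-5)) = √(281 + 1/(-327))*(2 - 1*10) = √(281 - 1/327)*(2 - 10) = √(91886/327)*(-8) = (√30046722/327)*(-8) = -8*√30046722/327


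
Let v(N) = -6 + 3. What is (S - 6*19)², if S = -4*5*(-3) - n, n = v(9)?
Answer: 2601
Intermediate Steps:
v(N) = -3
n = -3
S = 63 (S = -4*5*(-3) - 1*(-3) = -20*(-3) + 3 = 60 + 3 = 63)
(S - 6*19)² = (63 - 6*19)² = (63 - 1*114)² = (63 - 114)² = (-51)² = 2601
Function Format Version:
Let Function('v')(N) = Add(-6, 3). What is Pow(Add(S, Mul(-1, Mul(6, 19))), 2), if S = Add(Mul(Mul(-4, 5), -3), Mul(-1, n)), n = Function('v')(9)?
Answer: 2601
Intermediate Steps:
Function('v')(N) = -3
n = -3
S = 63 (S = Add(Mul(Mul(-4, 5), -3), Mul(-1, -3)) = Add(Mul(-20, -3), 3) = Add(60, 3) = 63)
Pow(Add(S, Mul(-1, Mul(6, 19))), 2) = Pow(Add(63, Mul(-1, Mul(6, 19))), 2) = Pow(Add(63, Mul(-1, 114)), 2) = Pow(Add(63, -114), 2) = Pow(-51, 2) = 2601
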